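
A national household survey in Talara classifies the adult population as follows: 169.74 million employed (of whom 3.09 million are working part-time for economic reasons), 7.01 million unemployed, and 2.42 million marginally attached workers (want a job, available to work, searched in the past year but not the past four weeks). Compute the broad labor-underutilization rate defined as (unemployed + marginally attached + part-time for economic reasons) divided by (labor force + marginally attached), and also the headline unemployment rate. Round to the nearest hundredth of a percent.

Broad underutilization rate ≈ 6.99%; headline unemployment rate ≈ 3.97%.

Labor force = 169.74 + 7.01 = 176.75 million.
Numerator = 7.01 + 2.42 + 3.09 = 12.52 million.
Denominator = 176.75 + 2.42 = 179.17 million.
Broad rate = 12.52 / 179.17 = 6.99%.
Headline unemployment rate = 7.01 / 176.75 = 3.97%.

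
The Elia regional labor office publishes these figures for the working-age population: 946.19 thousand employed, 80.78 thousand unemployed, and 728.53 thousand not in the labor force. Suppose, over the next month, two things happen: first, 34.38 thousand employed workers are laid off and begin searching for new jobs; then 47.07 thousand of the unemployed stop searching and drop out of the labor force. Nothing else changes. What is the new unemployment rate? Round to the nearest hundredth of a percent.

Initially, labor force = 946.19 + 80.78 = 1,026.97 thousand, so u = 80.78/1,026.97 = 7.87%.
After the first change, employed falls and unemployed rises by 34.38; labor force unchanged → E = 911.81, U = 115.16, labor force = 1,026.97 thousand.
After the second change, unemployed and labor force both fall by 47.07 → E = 911.81, U = 68.09, labor force = 979.90 thousand.
New unemployment rate = 68.09 / 979.90 = 6.95%.

New unemployment rate ≈ 6.95%.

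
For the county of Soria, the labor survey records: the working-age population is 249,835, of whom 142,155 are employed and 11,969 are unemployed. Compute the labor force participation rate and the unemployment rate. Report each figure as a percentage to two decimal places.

Labor force participation rate ≈ 61.69%; unemployment rate ≈ 7.77%.

Labor force = employed + unemployed = 142,155 + 11,969 = 154,124.
Unemployment rate = 11,969 / 154,124 = 7.77%.
Labor force participation rate = 154,124 / 249,835 = 61.69%.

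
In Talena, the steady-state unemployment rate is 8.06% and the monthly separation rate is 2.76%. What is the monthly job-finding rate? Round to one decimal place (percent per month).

Job-finding rate ≈ 31.5% per month.

From u* = s/(s+f): f = s·(1−u)/u.
f = 2.76 × (1 − 0.0806) / 0.0806 = 2.5375 / 0.0806 ≈ 31.5% per month.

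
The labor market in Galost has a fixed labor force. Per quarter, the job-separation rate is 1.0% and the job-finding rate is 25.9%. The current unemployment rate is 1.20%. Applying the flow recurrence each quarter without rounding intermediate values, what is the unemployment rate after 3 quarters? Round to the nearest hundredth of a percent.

With a fixed labor force, u_{t+1} = u_t + s·(1−u_t) − f·u_t = u_t·(1−s−f) + s.
Here 1−s−f = 0.731 and s = 0.010.
u_1 = 0.012000 × 0.731 + 0.010 = 0.018772.
u_2 = 0.018772 × 0.731 + 0.010 = 0.023722.
u_3 = 0.023722 × 0.731 + 0.010 = 0.027341.

Unemployment rate after three quarters ≈ 2.73%.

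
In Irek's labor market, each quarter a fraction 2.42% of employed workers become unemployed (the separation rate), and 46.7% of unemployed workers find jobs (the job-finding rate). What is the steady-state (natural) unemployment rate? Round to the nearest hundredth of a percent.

Steady-state unemployment rate ≈ 4.93%.

At steady state the flows balance: s·E = f·U, so U/(E+U) = s/(s+f).
u* = 2.42 / (2.42 + 46.7) = 2.42 / 49.12 = 4.93%.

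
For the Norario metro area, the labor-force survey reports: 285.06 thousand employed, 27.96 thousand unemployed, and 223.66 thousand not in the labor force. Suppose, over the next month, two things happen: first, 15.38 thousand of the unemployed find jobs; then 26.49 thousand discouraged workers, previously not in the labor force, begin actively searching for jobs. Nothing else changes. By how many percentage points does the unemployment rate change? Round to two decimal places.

The unemployment rate changes by +2.58 percentage points.

Initially, labor force = 285.06 + 27.96 = 313.02 thousand, so u = 27.96/313.02 = 8.93%.
After the first change, unemployed falls and employed rises by 15.38; labor force unchanged → E = 300.44, U = 12.58, labor force = 313.02 thousand.
After the second change, unemployed and labor force both rise by 26.49 → E = 300.44, U = 39.07, labor force = 339.51 thousand.
New unemployment rate = 39.07 / 339.51 = 11.51%.
Change = 11.51% − 8.93% = +2.58 percentage points.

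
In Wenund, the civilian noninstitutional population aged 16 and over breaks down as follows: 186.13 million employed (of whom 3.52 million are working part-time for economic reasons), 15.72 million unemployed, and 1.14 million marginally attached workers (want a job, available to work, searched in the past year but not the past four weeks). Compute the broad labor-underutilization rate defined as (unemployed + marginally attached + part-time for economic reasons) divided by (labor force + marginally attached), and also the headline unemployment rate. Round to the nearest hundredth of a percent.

Labor force = 186.13 + 15.72 = 201.85 million.
Numerator = 15.72 + 1.14 + 3.52 = 20.38 million.
Denominator = 201.85 + 1.14 = 202.99 million.
Broad rate = 20.38 / 202.99 = 10.04%.
Headline unemployment rate = 15.72 / 201.85 = 7.79%.

Broad underutilization rate ≈ 10.04%; headline unemployment rate ≈ 7.79%.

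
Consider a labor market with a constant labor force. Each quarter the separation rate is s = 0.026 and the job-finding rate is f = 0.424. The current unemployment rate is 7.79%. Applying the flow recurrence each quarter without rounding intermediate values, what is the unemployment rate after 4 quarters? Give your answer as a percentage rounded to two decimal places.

Unemployment rate after four quarters ≈ 5.96%.

With a fixed labor force, u_{t+1} = u_t + s·(1−u_t) − f·u_t = u_t·(1−s−f) + s.
Here 1−s−f = 0.550 and s = 0.026.
u_1 = 0.077900 × 0.550 + 0.026 = 0.068845.
u_2 = 0.068845 × 0.550 + 0.026 = 0.063865.
u_3 = 0.063865 × 0.550 + 0.026 = 0.061126.
u_4 = 0.061126 × 0.550 + 0.026 = 0.059619.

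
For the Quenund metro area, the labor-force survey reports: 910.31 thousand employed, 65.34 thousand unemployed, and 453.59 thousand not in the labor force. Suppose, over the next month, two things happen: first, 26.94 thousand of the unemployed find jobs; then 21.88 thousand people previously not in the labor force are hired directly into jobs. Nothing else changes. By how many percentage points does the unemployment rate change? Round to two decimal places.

Initially, labor force = 910.31 + 65.34 = 975.65 thousand, so u = 65.34/975.65 = 6.70%.
After the first change, unemployed falls and employed rises by 26.94; labor force unchanged → E = 937.25, U = 38.40, labor force = 975.65 thousand.
After the second change, employed and labor force both rise by 21.88; unemployed unchanged → E = 959.13, U = 38.40, labor force = 997.53 thousand.
New unemployment rate = 38.40 / 997.53 = 3.85%.
Change = 3.85% − 6.70% = −2.85 percentage points.

The unemployment rate changes by −2.85 percentage points.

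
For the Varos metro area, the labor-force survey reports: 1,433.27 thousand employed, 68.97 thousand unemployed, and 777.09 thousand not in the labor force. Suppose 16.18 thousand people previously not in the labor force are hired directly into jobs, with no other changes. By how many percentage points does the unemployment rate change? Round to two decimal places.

Initially, labor force = 1,433.27 + 68.97 = 1,502.24 thousand, so u = 68.97/1,502.24 = 4.59%.
After the change, employed and labor force both rise by 16.18; unemployed unchanged → E = 1,449.45, U = 68.97, labor force = 1,518.42 thousand.
New unemployment rate = 68.97 / 1,518.42 = 4.54%.
Change = 4.54% − 4.59% = −0.05 percentage points.

The unemployment rate changes by −0.05 percentage points.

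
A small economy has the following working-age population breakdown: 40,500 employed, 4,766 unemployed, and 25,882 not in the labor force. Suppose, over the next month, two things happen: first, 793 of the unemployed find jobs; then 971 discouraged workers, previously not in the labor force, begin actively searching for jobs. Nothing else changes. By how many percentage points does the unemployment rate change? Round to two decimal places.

Initially, labor force = 40,500 + 4,766 = 45,266, so u = 4,766/45,266 = 10.53%.
After the first change, unemployed falls and employed rises by 793; labor force unchanged → E = 41,293, U = 3,973, labor force = 45,266.
After the second change, unemployed and labor force both rise by 971 → E = 41,293, U = 4,944, labor force = 46,237.
New unemployment rate = 4,944 / 46,237 = 10.69%.
Change = 10.69% − 10.53% = +0.16 percentage points.

The unemployment rate changes by +0.16 percentage points.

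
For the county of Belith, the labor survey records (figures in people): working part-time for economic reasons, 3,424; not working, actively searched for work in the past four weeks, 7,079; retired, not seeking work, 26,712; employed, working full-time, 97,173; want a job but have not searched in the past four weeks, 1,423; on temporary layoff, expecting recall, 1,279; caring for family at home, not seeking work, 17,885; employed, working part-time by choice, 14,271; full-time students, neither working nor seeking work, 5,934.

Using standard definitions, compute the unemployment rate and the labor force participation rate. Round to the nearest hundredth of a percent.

Employed = 3,424 + 97,173 + 14,271 = 114,868 (anyone who worked, including part-time for economic reasons, counts as employed).
Unemployed = 7,079 + 1,279 = 8,358 (jobless and actively searching, or on temporary layoff).
Labor force = 114,868 + 8,358 = 123,226.
Not in labor force = 26,712 + 1,423 + 17,885 + 5,934 = 51,954 (those not working and not actively searching are outside the labor force — including those who want a job but have given up searching).
Civilian working-age population = 123,226 + 51,954 = 175,180.
Unemployment rate = 8,358 / 123,226 = 6.78%.
Labor force participation rate = 123,226 / 175,180 = 70.34%.

Unemployment rate ≈ 6.78%; labor force participation rate ≈ 70.34%.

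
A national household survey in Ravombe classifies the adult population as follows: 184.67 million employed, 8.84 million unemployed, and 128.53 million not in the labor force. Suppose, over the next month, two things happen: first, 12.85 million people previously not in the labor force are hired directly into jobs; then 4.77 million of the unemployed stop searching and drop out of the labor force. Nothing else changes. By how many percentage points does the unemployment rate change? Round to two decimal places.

Initially, labor force = 184.67 + 8.84 = 193.51 million, so u = 8.84/193.51 = 4.57%.
After the first change, employed and labor force both rise by 12.85; unemployed unchanged → E = 197.52, U = 8.84, labor force = 206.36 million.
After the second change, unemployed and labor force both fall by 4.77 → E = 197.52, U = 4.07, labor force = 201.59 million.
New unemployment rate = 4.07 / 201.59 = 2.02%.
Change = 2.02% − 4.57% = −2.55 percentage points.

The unemployment rate changes by −2.55 percentage points.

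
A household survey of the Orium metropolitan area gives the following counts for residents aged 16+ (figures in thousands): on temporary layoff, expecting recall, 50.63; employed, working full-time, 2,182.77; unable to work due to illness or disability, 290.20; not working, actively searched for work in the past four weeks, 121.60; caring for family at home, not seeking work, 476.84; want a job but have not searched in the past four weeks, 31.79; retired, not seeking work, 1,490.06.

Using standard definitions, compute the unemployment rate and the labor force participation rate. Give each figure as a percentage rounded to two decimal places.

Unemployment rate ≈ 7.31%; labor force participation rate ≈ 50.71%.

Employed = 2,182.77 thousand.
Unemployed = 50.63 + 121.60 = 172.23 thousand (jobless and actively searching, or on temporary layoff).
Labor force = 2,182.77 + 172.23 = 2,355.00 thousand.
Not in labor force = 290.20 + 476.84 + 31.79 + 1,490.06 = 2,288.89 thousand (those not working and not actively searching are outside the labor force — including those who want a job but have given up searching).
Civilian working-age population = 2,355.00 + 2,288.89 = 4,643.89 thousand.
Unemployment rate = 172.23 / 2,355.00 = 7.31%.
Labor force participation rate = 2,355.00 / 4,643.89 = 50.71%.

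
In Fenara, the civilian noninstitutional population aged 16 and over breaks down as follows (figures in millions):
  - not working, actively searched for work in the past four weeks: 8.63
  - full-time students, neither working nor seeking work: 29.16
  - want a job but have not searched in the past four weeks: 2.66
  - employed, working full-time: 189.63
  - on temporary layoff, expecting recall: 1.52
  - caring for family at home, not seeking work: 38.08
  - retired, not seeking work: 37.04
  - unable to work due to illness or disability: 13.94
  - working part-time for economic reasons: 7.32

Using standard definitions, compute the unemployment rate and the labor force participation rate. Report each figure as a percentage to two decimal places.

Employed = 189.63 + 7.32 = 196.95 million (anyone who worked, including part-time for economic reasons, counts as employed).
Unemployed = 8.63 + 1.52 = 10.15 million (jobless and actively searching, or on temporary layoff).
Labor force = 196.95 + 10.15 = 207.10 million.
Not in labor force = 29.16 + 2.66 + 38.08 + 37.04 + 13.94 = 120.88 million (those not working and not actively searching are outside the labor force — including those who want a job but have given up searching).
Civilian working-age population = 207.10 + 120.88 = 327.98 million.
Unemployment rate = 10.15 / 207.10 = 4.90%.
Labor force participation rate = 207.10 / 327.98 = 63.14%.

Unemployment rate ≈ 4.90%; labor force participation rate ≈ 63.14%.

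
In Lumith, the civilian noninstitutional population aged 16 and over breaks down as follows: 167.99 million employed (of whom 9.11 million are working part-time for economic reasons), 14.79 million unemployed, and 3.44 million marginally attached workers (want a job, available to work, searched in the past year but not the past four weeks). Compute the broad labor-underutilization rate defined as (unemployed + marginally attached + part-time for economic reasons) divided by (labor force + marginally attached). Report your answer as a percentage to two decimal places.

Broad underutilization rate ≈ 14.68%.

Labor force = 167.99 + 14.79 = 182.78 million.
Numerator = 14.79 + 3.44 + 9.11 = 27.34 million.
Denominator = 182.78 + 3.44 = 186.22 million.
Broad rate = 27.34 / 186.22 = 14.68%.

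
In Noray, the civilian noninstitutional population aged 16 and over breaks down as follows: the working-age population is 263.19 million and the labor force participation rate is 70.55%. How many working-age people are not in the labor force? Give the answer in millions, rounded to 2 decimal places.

About 77.51 million are not in the labor force.

Share not in the labor force = 1 − 0.7055 = 0.2945.
Not in labor force = 0.2945 × 263.19 ≈ 77.51 million.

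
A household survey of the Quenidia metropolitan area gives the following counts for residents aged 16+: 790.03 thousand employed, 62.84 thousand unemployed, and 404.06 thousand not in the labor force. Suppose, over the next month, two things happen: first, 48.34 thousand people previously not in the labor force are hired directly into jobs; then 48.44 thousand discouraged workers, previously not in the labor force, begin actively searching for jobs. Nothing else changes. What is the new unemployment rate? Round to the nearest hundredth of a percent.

New unemployment rate ≈ 11.72%.

Initially, labor force = 790.03 + 62.84 = 852.87 thousand, so u = 62.84/852.87 = 7.37%.
After the first change, employed and labor force both rise by 48.34; unemployed unchanged → E = 838.37, U = 62.84, labor force = 901.21 thousand.
After the second change, unemployed and labor force both rise by 48.44 → E = 838.37, U = 111.28, labor force = 949.65 thousand.
New unemployment rate = 111.28 / 949.65 = 11.72%.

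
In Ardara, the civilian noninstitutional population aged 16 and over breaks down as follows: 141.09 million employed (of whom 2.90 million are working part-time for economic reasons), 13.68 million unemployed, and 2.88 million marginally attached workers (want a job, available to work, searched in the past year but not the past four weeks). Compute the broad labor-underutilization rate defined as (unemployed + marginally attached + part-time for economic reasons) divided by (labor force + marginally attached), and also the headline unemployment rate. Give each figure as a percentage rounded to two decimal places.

Labor force = 141.09 + 13.68 = 154.77 million.
Numerator = 13.68 + 2.88 + 2.90 = 19.46 million.
Denominator = 154.77 + 2.88 = 157.65 million.
Broad rate = 19.46 / 157.65 = 12.34%.
Headline unemployment rate = 13.68 / 154.77 = 8.84%.

Broad underutilization rate ≈ 12.34%; headline unemployment rate ≈ 8.84%.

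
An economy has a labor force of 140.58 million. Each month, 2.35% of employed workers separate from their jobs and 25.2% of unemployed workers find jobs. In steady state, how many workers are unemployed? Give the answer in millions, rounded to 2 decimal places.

Steady-state unemployment rate u* = s/(s+f) = 2.35/(2.35+25.2) = 0.085299.
Unemployed = u* × labor force = 0.085299 × 140.58 ≈ 11.99 million.

About 11.99 million are unemployed in steady state.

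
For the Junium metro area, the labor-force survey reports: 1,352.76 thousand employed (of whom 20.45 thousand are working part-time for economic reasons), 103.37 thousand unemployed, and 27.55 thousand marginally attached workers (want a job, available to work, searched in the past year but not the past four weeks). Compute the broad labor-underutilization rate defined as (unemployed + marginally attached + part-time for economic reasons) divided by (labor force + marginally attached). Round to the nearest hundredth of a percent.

Labor force = 1,352.76 + 103.37 = 1,456.13 thousand.
Numerator = 103.37 + 27.55 + 20.45 = 151.37 thousand.
Denominator = 1,456.13 + 27.55 = 1,483.68 thousand.
Broad rate = 151.37 / 1,483.68 = 10.20%.

Broad underutilization rate ≈ 10.20%.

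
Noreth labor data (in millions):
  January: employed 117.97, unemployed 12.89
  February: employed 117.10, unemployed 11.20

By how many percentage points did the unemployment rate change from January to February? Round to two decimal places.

January: labor force = 117.97 + 12.89 = 130.86; u = 12.89/130.86 = 9.85%.
February: labor force = 117.10 + 11.20 = 128.30; u = 11.20/128.30 = 8.73%.
Change = 8.73% − 9.85% = −1.12 pp.

The unemployment rate changed by −1.12 percentage points.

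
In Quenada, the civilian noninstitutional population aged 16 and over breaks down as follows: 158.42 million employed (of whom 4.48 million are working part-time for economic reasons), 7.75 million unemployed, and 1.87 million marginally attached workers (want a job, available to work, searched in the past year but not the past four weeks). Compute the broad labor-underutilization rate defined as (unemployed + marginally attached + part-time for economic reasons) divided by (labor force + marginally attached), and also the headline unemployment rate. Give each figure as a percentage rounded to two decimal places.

Broad underutilization rate ≈ 8.39%; headline unemployment rate ≈ 4.66%.

Labor force = 158.42 + 7.75 = 166.17 million.
Numerator = 7.75 + 1.87 + 4.48 = 14.10 million.
Denominator = 166.17 + 1.87 = 168.04 million.
Broad rate = 14.10 / 168.04 = 8.39%.
Headline unemployment rate = 7.75 / 166.17 = 4.66%.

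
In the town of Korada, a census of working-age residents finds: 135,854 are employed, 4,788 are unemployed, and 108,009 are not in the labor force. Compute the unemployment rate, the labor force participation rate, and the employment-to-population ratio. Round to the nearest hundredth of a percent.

Unemployment rate ≈ 3.40%; labor force participation rate ≈ 56.56%; employment-population ratio ≈ 54.64%.

Labor force = employed + unemployed = 135,854 + 4,788 = 140,642.
Working-age population = 140,642 + 108,009 = 248,651.
Unemployment rate = 4,788 / 140,642 = 3.40%.
Labor force participation rate = 140,642 / 248,651 = 56.56%.
Employment-population ratio = 135,854 / 248,651 = 54.64%.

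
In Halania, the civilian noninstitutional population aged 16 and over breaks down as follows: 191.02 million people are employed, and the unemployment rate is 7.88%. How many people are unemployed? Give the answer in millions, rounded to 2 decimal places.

About 16.34 million are unemployed.

Let U be the number unemployed. The labor force is E + U, and U/(E+U) = 0.0788.
So U = 0.0788 × 191.02 / (1 − 0.0788) = 15.0524 / 0.9212 ≈ 16.34 million.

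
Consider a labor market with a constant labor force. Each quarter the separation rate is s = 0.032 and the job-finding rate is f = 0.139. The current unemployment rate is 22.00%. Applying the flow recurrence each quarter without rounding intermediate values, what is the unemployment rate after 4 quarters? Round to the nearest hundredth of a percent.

Unemployment rate after four quarters ≈ 20.27%.

With a fixed labor force, u_{t+1} = u_t + s·(1−u_t) − f·u_t = u_t·(1−s−f) + s.
Here 1−s−f = 0.829 and s = 0.032.
u_1 = 0.220000 × 0.829 + 0.032 = 0.214380.
u_2 = 0.214380 × 0.829 + 0.032 = 0.209721.
u_3 = 0.209721 × 0.829 + 0.032 = 0.205859.
u_4 = 0.205859 × 0.829 + 0.032 = 0.202657.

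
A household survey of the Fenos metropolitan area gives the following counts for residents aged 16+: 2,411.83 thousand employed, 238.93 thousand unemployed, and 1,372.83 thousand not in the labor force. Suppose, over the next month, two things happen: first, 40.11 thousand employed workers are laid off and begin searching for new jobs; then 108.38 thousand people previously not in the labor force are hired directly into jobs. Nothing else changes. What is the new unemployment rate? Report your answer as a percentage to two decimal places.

Initially, labor force = 2,411.83 + 238.93 = 2,650.76 thousand, so u = 238.93/2,650.76 = 9.01%.
After the first change, employed falls and unemployed rises by 40.11; labor force unchanged → E = 2,371.72, U = 279.04, labor force = 2,650.76 thousand.
After the second change, employed and labor force both rise by 108.38; unemployed unchanged → E = 2,480.10, U = 279.04, labor force = 2,759.14 thousand.
New unemployment rate = 279.04 / 2,759.14 = 10.11%.

New unemployment rate ≈ 10.11%.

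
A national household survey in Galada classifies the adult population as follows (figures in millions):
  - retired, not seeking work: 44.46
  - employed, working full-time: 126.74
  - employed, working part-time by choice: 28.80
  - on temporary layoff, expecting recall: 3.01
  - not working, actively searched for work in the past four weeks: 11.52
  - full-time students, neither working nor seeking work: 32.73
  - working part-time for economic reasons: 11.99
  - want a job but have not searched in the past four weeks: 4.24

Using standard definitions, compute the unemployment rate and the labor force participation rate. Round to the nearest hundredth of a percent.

Employed = 126.74 + 28.80 + 11.99 = 167.53 million (anyone who worked, including part-time for economic reasons, counts as employed).
Unemployed = 3.01 + 11.52 = 14.53 million (jobless and actively searching, or on temporary layoff).
Labor force = 167.53 + 14.53 = 182.06 million.
Not in labor force = 44.46 + 32.73 + 4.24 = 81.43 million (those not working and not actively searching are outside the labor force — including those who want a job but have given up searching).
Civilian working-age population = 182.06 + 81.43 = 263.49 million.
Unemployment rate = 14.53 / 182.06 = 7.98%.
Labor force participation rate = 182.06 / 263.49 = 69.10%.

Unemployment rate ≈ 7.98%; labor force participation rate ≈ 69.10%.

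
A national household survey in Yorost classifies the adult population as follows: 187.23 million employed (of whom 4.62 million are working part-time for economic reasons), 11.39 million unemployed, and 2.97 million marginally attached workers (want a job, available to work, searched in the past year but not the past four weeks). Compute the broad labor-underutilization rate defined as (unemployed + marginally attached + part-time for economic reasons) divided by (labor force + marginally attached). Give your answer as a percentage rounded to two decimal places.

Labor force = 187.23 + 11.39 = 198.62 million.
Numerator = 11.39 + 2.97 + 4.62 = 18.98 million.
Denominator = 198.62 + 2.97 = 201.59 million.
Broad rate = 18.98 / 201.59 = 9.42%.

Broad underutilization rate ≈ 9.42%.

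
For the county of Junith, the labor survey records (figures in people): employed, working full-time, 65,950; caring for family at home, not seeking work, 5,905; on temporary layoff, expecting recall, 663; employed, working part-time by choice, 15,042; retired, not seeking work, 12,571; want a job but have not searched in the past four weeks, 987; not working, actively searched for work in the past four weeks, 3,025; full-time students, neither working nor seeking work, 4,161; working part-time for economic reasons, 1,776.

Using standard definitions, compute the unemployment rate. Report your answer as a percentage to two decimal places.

Employed = 65,950 + 15,042 + 1,776 = 82,768 (anyone who worked, including part-time for economic reasons, counts as employed).
Unemployed = 663 + 3,025 = 3,688 (jobless and actively searching, or on temporary layoff).
Labor force = 82,768 + 3,688 = 86,456.
Unemployment rate = 3,688 / 86,456 = 4.27%.

Unemployment rate ≈ 4.27%.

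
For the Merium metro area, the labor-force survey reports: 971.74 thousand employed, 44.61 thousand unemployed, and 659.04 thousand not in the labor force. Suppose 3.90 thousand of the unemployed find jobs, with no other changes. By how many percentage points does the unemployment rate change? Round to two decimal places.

Initially, labor force = 971.74 + 44.61 = 1,016.35 thousand, so u = 44.61/1,016.35 = 4.39%.
After the change, unemployed falls and employed rises by 3.90; labor force unchanged → E = 975.64, U = 40.71, labor force = 1,016.35 thousand.
New unemployment rate = 40.71 / 1,016.35 = 4.01%.
Change = 4.01% − 4.39% = −0.38 percentage points.

The unemployment rate changes by −0.38 percentage points.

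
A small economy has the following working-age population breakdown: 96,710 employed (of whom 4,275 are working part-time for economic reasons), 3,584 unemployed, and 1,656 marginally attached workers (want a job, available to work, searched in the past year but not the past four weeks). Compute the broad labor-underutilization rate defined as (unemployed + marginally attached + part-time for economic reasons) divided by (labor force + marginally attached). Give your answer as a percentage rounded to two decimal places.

Labor force = 96,710 + 3,584 = 100,294.
Numerator = 3,584 + 1,656 + 4,275 = 9,515.
Denominator = 100,294 + 1,656 = 101,950.
Broad rate = 9,515 / 101,950 = 9.33%.

Broad underutilization rate ≈ 9.33%.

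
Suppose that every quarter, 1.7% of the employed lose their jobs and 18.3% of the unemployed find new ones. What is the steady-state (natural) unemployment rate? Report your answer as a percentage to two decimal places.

Steady-state unemployment rate ≈ 8.50%.

At steady state the flows balance: s·E = f·U, so U/(E+U) = s/(s+f).
u* = 1.7 / (1.7 + 18.3) = 1.7 / 20.00 = 8.50%.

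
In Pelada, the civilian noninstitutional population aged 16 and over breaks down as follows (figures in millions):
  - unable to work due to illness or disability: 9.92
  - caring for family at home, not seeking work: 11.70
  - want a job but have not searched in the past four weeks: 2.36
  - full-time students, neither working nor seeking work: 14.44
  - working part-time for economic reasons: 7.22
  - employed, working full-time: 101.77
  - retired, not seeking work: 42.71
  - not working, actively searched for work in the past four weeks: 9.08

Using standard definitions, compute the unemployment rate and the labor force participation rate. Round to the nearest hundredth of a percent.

Unemployment rate ≈ 7.69%; labor force participation rate ≈ 59.27%.

Employed = 7.22 + 101.77 = 108.99 million (anyone who worked, including part-time for economic reasons, counts as employed).
Unemployed = 9.08 million.
Labor force = 108.99 + 9.08 = 118.07 million.
Not in labor force = 9.92 + 11.70 + 2.36 + 14.44 + 42.71 = 81.13 million (those not working and not actively searching are outside the labor force — including those who want a job but have given up searching).
Civilian working-age population = 118.07 + 81.13 = 199.20 million.
Unemployment rate = 9.08 / 118.07 = 7.69%.
Labor force participation rate = 118.07 / 199.20 = 59.27%.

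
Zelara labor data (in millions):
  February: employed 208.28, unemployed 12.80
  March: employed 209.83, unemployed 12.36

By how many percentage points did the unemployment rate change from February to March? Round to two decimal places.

The unemployment rate changed by −0.23 percentage points.

February: labor force = 208.28 + 12.80 = 221.08; u = 12.80/221.08 = 5.79%.
March: labor force = 209.83 + 12.36 = 222.19; u = 12.36/222.19 = 5.56%.
Change = 5.56% − 5.79% = −0.23 pp.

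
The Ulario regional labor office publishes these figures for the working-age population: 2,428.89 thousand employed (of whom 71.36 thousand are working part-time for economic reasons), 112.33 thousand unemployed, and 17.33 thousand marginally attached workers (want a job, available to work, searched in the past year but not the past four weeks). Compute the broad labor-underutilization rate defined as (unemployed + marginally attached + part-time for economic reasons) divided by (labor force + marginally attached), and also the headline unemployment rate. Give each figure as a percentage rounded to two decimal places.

Broad underutilization rate ≈ 7.86%; headline unemployment rate ≈ 4.42%.

Labor force = 2,428.89 + 112.33 = 2,541.22 thousand.
Numerator = 112.33 + 17.33 + 71.36 = 201.02 thousand.
Denominator = 2,541.22 + 17.33 = 2,558.55 thousand.
Broad rate = 201.02 / 2,558.55 = 7.86%.
Headline unemployment rate = 112.33 / 2,541.22 = 4.42%.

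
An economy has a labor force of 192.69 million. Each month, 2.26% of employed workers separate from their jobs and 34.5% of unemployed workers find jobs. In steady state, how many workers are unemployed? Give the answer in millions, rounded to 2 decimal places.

Steady-state unemployment rate u* = s/(s+f) = 2.26/(2.26+34.5) = 0.061480.
Unemployed = u* × labor force = 0.061480 × 192.69 ≈ 11.85 million.

About 11.85 million are unemployed in steady state.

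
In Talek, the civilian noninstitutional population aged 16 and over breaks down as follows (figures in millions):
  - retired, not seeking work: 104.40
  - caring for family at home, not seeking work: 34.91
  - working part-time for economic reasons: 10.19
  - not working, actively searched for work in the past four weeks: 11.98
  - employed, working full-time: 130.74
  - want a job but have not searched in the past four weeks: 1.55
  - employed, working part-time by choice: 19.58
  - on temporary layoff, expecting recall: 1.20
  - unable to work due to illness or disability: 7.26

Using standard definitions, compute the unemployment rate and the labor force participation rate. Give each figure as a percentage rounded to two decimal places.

Employed = 10.19 + 130.74 + 19.58 = 160.51 million (anyone who worked, including part-time for economic reasons, counts as employed).
Unemployed = 11.98 + 1.20 = 13.18 million (jobless and actively searching, or on temporary layoff).
Labor force = 160.51 + 13.18 = 173.69 million.
Not in labor force = 104.40 + 34.91 + 1.55 + 7.26 = 148.12 million (those not working and not actively searching are outside the labor force — including those who want a job but have given up searching).
Civilian working-age population = 173.69 + 148.12 = 321.81 million.
Unemployment rate = 13.18 / 173.69 = 7.59%.
Labor force participation rate = 173.69 / 321.81 = 53.97%.

Unemployment rate ≈ 7.59%; labor force participation rate ≈ 53.97%.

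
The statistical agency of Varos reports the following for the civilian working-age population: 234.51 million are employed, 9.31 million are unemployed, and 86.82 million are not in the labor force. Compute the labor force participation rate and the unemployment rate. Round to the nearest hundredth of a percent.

Labor force participation rate ≈ 73.74%; unemployment rate ≈ 3.82%.

Labor force = employed + unemployed = 234.51 + 9.31 = 243.82 million.
Working-age population = 243.82 + 86.82 = 330.64 million.
Unemployment rate = 9.31 / 243.82 = 3.82%.
Labor force participation rate = 243.82 / 330.64 = 73.74%.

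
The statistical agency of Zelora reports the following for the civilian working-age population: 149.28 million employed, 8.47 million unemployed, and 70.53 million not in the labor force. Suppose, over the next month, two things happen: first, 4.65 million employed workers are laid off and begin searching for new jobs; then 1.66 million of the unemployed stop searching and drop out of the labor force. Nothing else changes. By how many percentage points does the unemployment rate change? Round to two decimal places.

Initially, labor force = 149.28 + 8.47 = 157.75 million, so u = 8.47/157.75 = 5.37%.
After the first change, employed falls and unemployed rises by 4.65; labor force unchanged → E = 144.63, U = 13.12, labor force = 157.75 million.
After the second change, unemployed and labor force both fall by 1.66 → E = 144.63, U = 11.46, labor force = 156.09 million.
New unemployment rate = 11.46 / 156.09 = 7.34%.
Change = 7.34% − 5.37% = +1.97 percentage points.

The unemployment rate changes by +1.97 percentage points.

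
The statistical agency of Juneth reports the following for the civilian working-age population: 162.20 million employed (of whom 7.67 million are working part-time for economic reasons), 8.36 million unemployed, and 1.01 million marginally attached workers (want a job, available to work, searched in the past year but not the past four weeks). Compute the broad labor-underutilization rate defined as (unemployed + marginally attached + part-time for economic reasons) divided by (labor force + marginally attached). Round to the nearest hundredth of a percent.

Labor force = 162.20 + 8.36 = 170.56 million.
Numerator = 8.36 + 1.01 + 7.67 = 17.04 million.
Denominator = 170.56 + 1.01 = 171.57 million.
Broad rate = 17.04 / 171.57 = 9.93%.

Broad underutilization rate ≈ 9.93%.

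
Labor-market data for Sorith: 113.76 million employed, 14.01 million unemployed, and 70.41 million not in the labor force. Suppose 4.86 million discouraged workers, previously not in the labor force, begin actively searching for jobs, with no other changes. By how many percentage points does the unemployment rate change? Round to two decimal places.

Initially, labor force = 113.76 + 14.01 = 127.77 million, so u = 14.01/127.77 = 10.97%.
After the change, unemployed and labor force both rise by 4.86 → E = 113.76, U = 18.87, labor force = 132.63 million.
New unemployment rate = 18.87 / 132.63 = 14.23%.
Change = 14.23% − 10.97% = +3.26 percentage points.

The unemployment rate changes by +3.26 percentage points.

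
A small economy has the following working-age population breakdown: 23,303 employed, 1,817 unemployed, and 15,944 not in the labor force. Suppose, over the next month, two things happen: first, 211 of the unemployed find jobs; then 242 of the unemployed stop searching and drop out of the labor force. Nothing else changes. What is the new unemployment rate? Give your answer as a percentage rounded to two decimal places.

Initially, labor force = 23,303 + 1,817 = 25,120, so u = 1,817/25,120 = 7.23%.
After the first change, unemployed falls and employed rises by 211; labor force unchanged → E = 23,514, U = 1,606, labor force = 25,120.
After the second change, unemployed and labor force both fall by 242 → E = 23,514, U = 1,364, labor force = 24,878.
New unemployment rate = 1,364 / 24,878 = 5.48%.

New unemployment rate ≈ 5.48%.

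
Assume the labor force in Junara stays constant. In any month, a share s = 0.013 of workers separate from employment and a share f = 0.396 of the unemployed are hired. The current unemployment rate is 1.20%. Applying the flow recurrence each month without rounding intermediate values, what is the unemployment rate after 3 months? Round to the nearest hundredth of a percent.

With a fixed labor force, u_{t+1} = u_t + s·(1−u_t) − f·u_t = u_t·(1−s−f) + s.
Here 1−s−f = 0.591 and s = 0.013.
u_1 = 0.012000 × 0.591 + 0.013 = 0.020092.
u_2 = 0.020092 × 0.591 + 0.013 = 0.024874.
u_3 = 0.024874 × 0.591 + 0.013 = 0.027701.

Unemployment rate after three months ≈ 2.77%.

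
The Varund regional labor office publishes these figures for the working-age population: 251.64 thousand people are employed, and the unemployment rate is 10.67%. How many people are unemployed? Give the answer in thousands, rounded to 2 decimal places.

Let U be the number unemployed. The labor force is E + U, and U/(E+U) = 0.1067.
So U = 0.1067 × 251.64 / (1 − 0.1067) = 26.8500 / 0.8933 ≈ 30.06 thousand.

About 30.06 thousand are unemployed.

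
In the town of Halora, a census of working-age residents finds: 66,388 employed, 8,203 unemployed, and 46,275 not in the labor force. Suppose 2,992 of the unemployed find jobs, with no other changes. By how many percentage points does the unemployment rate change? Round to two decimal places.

Initially, labor force = 66,388 + 8,203 = 74,591, so u = 8,203/74,591 = 11.00%.
After the change, unemployed falls and employed rises by 2,992; labor force unchanged → E = 69,380, U = 5,211, labor force = 74,591.
New unemployment rate = 5,211 / 74,591 = 6.99%.
Change = 6.99% − 11.00% = −4.01 percentage points.

The unemployment rate changes by −4.01 percentage points.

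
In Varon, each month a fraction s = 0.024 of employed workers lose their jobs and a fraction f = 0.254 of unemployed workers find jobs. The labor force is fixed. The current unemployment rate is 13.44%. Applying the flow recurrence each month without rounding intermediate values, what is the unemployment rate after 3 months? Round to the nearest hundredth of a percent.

Unemployment rate after three months ≈ 10.44%.

With a fixed labor force, u_{t+1} = u_t + s·(1−u_t) − f·u_t = u_t·(1−s−f) + s.
Here 1−s−f = 0.722 and s = 0.024.
u_1 = 0.134400 × 0.722 + 0.024 = 0.121037.
u_2 = 0.121037 × 0.722 + 0.024 = 0.111389.
u_3 = 0.111389 × 0.722 + 0.024 = 0.104423.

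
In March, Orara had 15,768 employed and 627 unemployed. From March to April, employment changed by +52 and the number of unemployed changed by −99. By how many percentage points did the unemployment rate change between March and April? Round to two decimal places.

The unemployment rate changed by −0.59 percentage points.

March: labor force = 15,768 + 627 = 16,395; u = 627/16,395 = 3.82%.
April: labor force = 15,820 + 528 = 16,348; u = 528/16,348 = 3.23%.
Change = 3.23% − 3.82% = −0.59 pp.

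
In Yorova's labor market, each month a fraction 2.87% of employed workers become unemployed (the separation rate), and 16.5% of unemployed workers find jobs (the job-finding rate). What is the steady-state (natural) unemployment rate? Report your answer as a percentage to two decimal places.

Steady-state unemployment rate ≈ 14.82%.

At steady state the flows balance: s·E = f·U, so U/(E+U) = s/(s+f).
u* = 2.87 / (2.87 + 16.5) = 2.87 / 19.37 = 14.82%.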